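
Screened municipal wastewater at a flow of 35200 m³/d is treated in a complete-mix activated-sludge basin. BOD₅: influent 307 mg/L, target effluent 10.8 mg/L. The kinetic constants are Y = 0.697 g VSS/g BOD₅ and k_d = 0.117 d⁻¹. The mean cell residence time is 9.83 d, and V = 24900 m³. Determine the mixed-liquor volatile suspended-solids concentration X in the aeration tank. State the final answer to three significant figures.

X = Y·Q·ΔS·θ_c / [V·(1 + k_d θ_c)] = 0.697 × 35200 × (307 − 10.8) × 9.83 / [24900 × (1 + 0.117 × 9.83)] = 1334 mg/L.

X ≈ 1330 mg/L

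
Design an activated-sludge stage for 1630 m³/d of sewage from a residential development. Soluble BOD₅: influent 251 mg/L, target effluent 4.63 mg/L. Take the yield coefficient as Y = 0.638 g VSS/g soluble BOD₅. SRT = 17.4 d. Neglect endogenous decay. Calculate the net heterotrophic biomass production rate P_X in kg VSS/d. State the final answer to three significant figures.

With endogenous decay neglected, the observed yield equals the true yield: Y_obs = Y = 0.638 g VSS/g soluble BOD₅.
ΔS = 251 − 4.63 = 246.4 mg/L, so the substrate removal rate is 1630 × 246.4/1000 = 401.6 kg soluble BOD₅/d.
Net biomass production P_X = Y_obs × Q·(S₀ − S) = 0.6380 × 401.6 = 256.2 kg VSS/d.

P_X ≈ 256 kg VSS/d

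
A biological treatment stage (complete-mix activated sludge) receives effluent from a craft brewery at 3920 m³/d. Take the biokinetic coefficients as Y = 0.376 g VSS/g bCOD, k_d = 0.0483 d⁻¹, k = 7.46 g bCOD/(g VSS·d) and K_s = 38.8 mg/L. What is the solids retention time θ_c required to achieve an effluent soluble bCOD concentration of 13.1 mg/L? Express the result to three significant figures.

Specific growth rate at S = 13.1 mg/L: μ = YkS/(K_s+S) = 0.376·7.46·13.1/(38.8+13.1) = 0.7080 d⁻¹.
θ_c = 1/(μ − k_d) = 1/(0.7080 − 0.0483) = 1/0.6597 = 1.516 d.

θ_c ≈ 1.52 d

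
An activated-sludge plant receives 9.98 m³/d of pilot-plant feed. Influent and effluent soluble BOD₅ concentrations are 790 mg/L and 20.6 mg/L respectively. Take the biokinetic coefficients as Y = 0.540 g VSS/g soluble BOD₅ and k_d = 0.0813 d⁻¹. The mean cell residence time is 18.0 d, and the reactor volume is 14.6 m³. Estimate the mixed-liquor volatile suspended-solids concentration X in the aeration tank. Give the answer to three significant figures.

X ≈ 2080 mg/L

X = Y·Q·ΔS·θ_c / [V·(1 + k_d θ_c)] = 0.540 × 9.98 × (790 − 20.6) × 18.0 / [14.6 × (1 + 0.0813 × 18.0)] = 2075 mg/L.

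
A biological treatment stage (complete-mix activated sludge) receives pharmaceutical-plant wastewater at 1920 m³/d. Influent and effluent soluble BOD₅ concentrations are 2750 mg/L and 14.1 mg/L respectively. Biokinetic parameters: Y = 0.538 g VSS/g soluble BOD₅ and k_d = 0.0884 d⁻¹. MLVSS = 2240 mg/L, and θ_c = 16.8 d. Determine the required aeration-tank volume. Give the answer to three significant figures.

Rearranging the biomass balance for a CMAS with decay, V = Y·Q·ΔS·θ_c / [X·(1+k_d θ_c)] = 0.538 × 1920 × (2750 − 14.1) × 16.8 / [2240 × (1 + 0.0884 × 16.8)] = 4.75×10^7 / 5567 = 8529 m³.

V ≈ 8530 m³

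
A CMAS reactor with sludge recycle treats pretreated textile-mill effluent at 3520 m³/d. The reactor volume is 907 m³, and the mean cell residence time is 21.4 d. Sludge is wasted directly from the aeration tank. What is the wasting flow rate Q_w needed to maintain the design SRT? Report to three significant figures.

Wasting from the aeration tank: Q_w = V / θ_c = 907.0 / 21.4 = 42.38 m³/d.

Q_w ≈ 42.4 m³/d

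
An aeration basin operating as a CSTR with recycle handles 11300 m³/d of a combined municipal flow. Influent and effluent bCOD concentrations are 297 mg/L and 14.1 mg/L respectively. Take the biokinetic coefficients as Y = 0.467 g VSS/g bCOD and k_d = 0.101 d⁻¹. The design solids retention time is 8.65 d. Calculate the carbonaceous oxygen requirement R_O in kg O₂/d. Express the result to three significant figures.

Correct the yield for decay: Y_obs = Y/(1 + k_d θ_c) = 0.467 / (1 + 0.101 × 8.65) = 0.467 / 1.874 = 0.2492.
ΔS = 297 − 14.1 = 282.9 mg/L, so the substrate removal rate is 11300 × 282.9/1000 = 3197 kg bCOD/d.
P_X = Y_obs·Q·(S₀ − S) = 0.2492 × 3197 = 796.8 kg VSS/d.
Carbonaceous O₂ demand = substrate oxidised − cell-mass equivalent = 3197 − 1.42 × 796.8 = 2065 kg O₂/d.

R_O ≈ 2070 kg O₂/d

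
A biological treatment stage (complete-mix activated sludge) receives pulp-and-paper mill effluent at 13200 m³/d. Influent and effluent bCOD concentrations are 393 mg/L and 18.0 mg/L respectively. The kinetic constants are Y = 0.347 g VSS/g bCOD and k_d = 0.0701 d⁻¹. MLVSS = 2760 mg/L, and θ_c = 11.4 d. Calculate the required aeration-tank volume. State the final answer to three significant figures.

Steady-state biomass mass balance: V·X·(1 + k_d·θ_c) = Y·Q·(S₀ − S)·θ_c, so V = 0.347 × 13200 × (393 − 18.0) × 11.4 / [2760 × (1 + 0.0701 × 11.4)] = 1.96×10^7 / 4966 = 3943 m³.

V ≈ 3940 m³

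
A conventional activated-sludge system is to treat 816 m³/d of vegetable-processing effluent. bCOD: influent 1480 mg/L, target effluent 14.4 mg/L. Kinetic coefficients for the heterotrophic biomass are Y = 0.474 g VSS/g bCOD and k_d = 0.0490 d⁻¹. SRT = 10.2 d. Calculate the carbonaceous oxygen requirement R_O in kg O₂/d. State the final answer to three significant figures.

Correct the yield for decay: Y_obs = Y/(1 + k_d θ_c) = 0.474 / (1 + 0.0490 × 10.2) = 0.474 / 1.500 = 0.3160.
Substrate removed = Q·(S₀ − S) = 816 m³/d × (1480 − 14.4) g/m³ = 1.2×10^6 g/d = 1196 kg/d.
Biomass synthesised: P_X = Y_obs × 1196 = 378.0 kg VSS/d.
R_O = Q·ΔS − 1.42 P_X = 1196 − 536.7 = 659.2 kg O₂/d.

R_O ≈ 659 kg O₂/d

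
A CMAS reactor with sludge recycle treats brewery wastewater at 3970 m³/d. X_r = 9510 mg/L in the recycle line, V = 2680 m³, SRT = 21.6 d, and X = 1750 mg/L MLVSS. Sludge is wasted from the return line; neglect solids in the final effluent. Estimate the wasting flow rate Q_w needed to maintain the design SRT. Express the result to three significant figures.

Q_w ≈ 22.8 m³/d

θ_c = V·X/(Q_w·X_r) when wasting from the recycle, so Q_w = V·X/(θ_c·X_r) = 2680 × 1750 / (21.6 × 9510) = 22.83 m³/d.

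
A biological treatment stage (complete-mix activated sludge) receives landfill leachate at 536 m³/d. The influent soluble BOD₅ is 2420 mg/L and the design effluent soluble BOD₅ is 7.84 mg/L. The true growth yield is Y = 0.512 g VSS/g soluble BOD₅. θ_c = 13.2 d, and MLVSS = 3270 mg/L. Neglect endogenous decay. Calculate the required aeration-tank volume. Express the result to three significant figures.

V ≈ 2670 m³

With k_d = 0 the design equation reduces to V = Y Q (S₀−S) θ_c / X = 0.512 × 536 × (2420 − 7.84) × 13.2 / 3270 = 2672 m³.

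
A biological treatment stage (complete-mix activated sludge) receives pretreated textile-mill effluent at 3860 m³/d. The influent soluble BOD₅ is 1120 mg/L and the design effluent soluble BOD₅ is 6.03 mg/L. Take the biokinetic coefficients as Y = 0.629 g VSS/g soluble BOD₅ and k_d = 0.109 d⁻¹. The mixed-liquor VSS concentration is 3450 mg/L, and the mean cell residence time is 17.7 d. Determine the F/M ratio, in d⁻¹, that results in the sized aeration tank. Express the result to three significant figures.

Steady-state biomass mass balance: V·X·(1 + k_d·θ_c) = Y·Q·(S₀ − S)·θ_c, so V = 0.629 × 3860 × (1120 − 6.03) × 17.7 / [3450 × (1 + 0.109 × 17.7)] = 4.79×10^7 / 10106 = 4737 m³.
Food-to-microorganism ratio F/M = Q S₀ / (V X) = 3860 × 1120 / (4737 × 3450) = 0.2645 d⁻¹.

F/M ≈ 0.265 d⁻¹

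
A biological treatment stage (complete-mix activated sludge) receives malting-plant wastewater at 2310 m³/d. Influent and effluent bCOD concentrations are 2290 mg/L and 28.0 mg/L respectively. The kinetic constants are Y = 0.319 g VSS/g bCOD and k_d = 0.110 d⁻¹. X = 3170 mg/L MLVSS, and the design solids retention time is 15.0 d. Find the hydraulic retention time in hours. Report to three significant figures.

τ ≈ 30.9 h

Steady-state biomass mass balance: V·X·(1 + k_d·θ_c) = Y·Q·(S₀ − S)·θ_c, so V = 0.319 × 2310 × (2290 − 28.0) × 15.0 / [3170 × (1 + 0.110 × 15.0)] = 2.5×10^7 / 8400 = 2976 m³.
τ = V/Q = 2976/2310 = 1.288 d, or 30.92 h.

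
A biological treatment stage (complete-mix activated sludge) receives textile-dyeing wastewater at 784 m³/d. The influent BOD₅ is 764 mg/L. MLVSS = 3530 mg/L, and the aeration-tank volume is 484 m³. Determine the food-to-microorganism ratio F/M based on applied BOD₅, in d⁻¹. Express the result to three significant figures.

F/M ≈ 0.351 d⁻¹

Food-to-microorganism ratio F/M = Q S₀ / (V X) = 784 × 764 / (484.0 × 3530) = 0.3506 d⁻¹.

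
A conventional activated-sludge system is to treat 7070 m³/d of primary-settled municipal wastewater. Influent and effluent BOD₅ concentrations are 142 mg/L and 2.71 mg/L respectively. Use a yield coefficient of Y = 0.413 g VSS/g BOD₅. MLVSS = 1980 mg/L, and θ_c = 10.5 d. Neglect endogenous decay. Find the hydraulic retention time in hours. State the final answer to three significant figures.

V·X = Y·Q·ΔS·θ_c gives V = 0.413 × 7070 × (142 − 2.71) × 10.5 / 1980 = 2157 m³.
Hydraulic retention time τ = V/Q = 2157 / 7070 = 0.3051 d = 7.322 h.

τ ≈ 7.32 h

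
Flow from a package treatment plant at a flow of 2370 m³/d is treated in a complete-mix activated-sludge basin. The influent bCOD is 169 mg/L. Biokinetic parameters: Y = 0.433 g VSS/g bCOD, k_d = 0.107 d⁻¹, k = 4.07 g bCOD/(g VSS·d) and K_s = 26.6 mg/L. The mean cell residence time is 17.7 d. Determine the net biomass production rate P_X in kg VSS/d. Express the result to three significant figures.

P_X ≈ 59.0 kg VSS/d

From the Monod/SRT balance for a CMAS, S = K_s·(1+k_d θ_c)/[θ_c·(Y k − k_d) − 1] = 26.6 × (1 + 0.107 × 17.7) / [17.7 × (0.433 × 4.07 − 0.107) − 1] = 76.98 / 28.30 = 2.720 mg/L.
The observed yield is Y_obs = Y/(1 + k_d·θ_c) = 0.433 / (1 + 0.107 × 17.7) = 0.433 / 2.894 = 0.1496 g VSS per g bCOD removed.
ΔS = 169 − 2.72 = 166.3 mg/L, so the substrate removal rate is 2370 × 166.3/1000 = 394.1 kg bCOD/d.
So the net sludge growth is P_X = 0.1496 × 394.1 = 58.96 kg VSS/d.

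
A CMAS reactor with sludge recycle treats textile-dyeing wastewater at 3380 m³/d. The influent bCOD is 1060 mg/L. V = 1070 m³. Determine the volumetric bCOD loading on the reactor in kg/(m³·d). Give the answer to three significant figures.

L_v ≈ 3.35 kg bCOD/(m³·d)

Applied bCOD load per unit volume = Q·S₀/V = (3380 × 1060/1000)/1070 = 3.348 kg bCOD·m⁻³·d⁻¹.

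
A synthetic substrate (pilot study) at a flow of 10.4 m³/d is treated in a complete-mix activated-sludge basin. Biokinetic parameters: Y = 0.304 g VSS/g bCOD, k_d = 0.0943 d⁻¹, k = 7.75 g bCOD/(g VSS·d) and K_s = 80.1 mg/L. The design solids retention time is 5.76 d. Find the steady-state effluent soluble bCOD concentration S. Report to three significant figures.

Effluent substrate depends only on kinetics and SRT: S = K_s(1 + k_d θ_c) / [θ_c(Yk − k_d) − 1] = 80.1 × (1 + 0.0943 × 5.76) / [5.76 × (0.304 × 7.75 − 0.0943) − 1] = 123.6 / 12.03 = 10.28 mg/L.

S ≈ 10.3 mg/L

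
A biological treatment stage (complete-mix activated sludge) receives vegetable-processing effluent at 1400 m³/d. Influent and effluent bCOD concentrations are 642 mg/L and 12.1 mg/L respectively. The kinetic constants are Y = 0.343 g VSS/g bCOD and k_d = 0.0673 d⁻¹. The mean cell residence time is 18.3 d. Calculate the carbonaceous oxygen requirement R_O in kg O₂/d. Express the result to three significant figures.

R_O ≈ 689 kg O₂/d

Correct the yield for decay: Y_obs = Y/(1 + k_d θ_c) = 0.343 / (1 + 0.0673 × 18.3) = 0.343 / 2.232 = 0.1537.
ΔS = 642 − 12.1 = 629.9 mg/L, so the substrate removal rate is 1400 × 629.9/1000 = 881.9 kg bCOD/d.
Biomass synthesised: P_X = Y_obs × 881.9 = 135.5 kg VSS/d.
R_O = Q·ΔS − 1.42 P_X = 881.9 − 192.5 = 689.4 kg O₂/d.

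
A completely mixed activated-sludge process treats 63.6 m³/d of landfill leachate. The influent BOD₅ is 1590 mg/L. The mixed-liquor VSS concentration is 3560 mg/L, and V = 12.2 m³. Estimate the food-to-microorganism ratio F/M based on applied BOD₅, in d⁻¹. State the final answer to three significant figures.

Food-to-microorganism ratio F/M = Q S₀ / (V X) = 63.6 × 1590 / (12.20 × 3560) = 2.328 d⁻¹.

F/M ≈ 2.33 d⁻¹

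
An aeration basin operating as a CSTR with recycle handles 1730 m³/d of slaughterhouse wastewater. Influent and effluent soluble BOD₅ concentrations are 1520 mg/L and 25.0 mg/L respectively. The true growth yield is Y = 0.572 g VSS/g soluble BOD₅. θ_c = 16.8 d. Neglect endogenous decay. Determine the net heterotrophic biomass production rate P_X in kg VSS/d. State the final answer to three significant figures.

With endogenous decay neglected, the observed yield equals the true yield: Y_obs = Y = 0.572 g VSS/g soluble BOD₅.
Mass of soluble BOD₅ removed per day: Q(S₀ − S) = 1730 × 1495 g/m³ = 2586 kg/d.
Net biomass production P_X = Y_obs × Q·(S₀ − S) = 0.5720 × 2586 = 1479 kg VSS/d.

P_X ≈ 1480 kg VSS/d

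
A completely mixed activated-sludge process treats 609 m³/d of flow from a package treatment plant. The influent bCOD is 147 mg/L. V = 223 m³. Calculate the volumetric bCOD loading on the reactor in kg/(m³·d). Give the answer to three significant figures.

L_v ≈ 0.401 kg bCOD/(m³·d)

Volumetric loading L_v = Q·S₀ / V = 609 × 147 g/m³ / 223.0 m³ = 401.4 g/(m³·d) = 0.4014 kg bCOD/(m³·d).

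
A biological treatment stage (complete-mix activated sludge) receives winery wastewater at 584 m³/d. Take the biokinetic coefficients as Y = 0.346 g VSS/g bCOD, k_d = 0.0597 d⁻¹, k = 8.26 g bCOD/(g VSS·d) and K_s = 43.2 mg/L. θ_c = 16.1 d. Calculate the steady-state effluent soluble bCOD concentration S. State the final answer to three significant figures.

S ≈ 1.92 mg/L

For a completely mixed reactor with recycle the Lawrence–McCarty relation gives S = K_s·(1 + k_d·θ_c) / [θ_c·(Y·k − k_d) − 1] = 43.2 × (1 + 0.0597 × 16.1) / [16.1 × (0.346 × 8.26 − 0.0597) − 1] = 84.72 / 44.05 = 1.923 mg/L.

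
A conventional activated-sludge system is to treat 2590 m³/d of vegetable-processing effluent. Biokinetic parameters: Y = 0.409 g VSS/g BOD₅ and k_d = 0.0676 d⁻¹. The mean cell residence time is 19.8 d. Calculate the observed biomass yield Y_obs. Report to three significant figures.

Y_obs ≈ 0.175 g VSS/g BOD₅

Y_obs = Y / (1 + k_d θ_c) = 0.409 / (1 + 0.0676 × 19.8) = 0.409 / 2.338 = 0.1749.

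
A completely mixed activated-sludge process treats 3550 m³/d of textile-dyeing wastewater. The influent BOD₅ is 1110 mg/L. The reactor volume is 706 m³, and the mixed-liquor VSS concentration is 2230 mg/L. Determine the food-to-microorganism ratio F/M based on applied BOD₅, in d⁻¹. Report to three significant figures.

F/M = Q·S₀ / (V·X) = 3550 × 1110 / (706.0 × 2230) = 2.503 g BOD₅·(g VSS·d)⁻¹.

F/M ≈ 2.50 d⁻¹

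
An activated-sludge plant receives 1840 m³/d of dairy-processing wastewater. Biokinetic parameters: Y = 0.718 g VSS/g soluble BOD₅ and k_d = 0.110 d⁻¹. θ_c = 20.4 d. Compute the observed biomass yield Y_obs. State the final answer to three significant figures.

Y_obs ≈ 0.221 g VSS/g soluble BOD₅

Correct the yield for decay: Y_obs = Y/(1 + k_d θ_c) = 0.718 / (1 + 0.110 × 20.4) = 0.718 / 3.244 = 0.2213.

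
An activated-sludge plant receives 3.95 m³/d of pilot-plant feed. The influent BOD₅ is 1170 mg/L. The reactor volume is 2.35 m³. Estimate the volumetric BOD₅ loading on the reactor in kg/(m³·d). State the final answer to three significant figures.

L_v ≈ 1.97 kg BOD₅/(m³·d)

L_v = Q S₀ / V = 3.95 × 1170 × 10⁻³ / 2.350 = 1.967 kg/(m³·d).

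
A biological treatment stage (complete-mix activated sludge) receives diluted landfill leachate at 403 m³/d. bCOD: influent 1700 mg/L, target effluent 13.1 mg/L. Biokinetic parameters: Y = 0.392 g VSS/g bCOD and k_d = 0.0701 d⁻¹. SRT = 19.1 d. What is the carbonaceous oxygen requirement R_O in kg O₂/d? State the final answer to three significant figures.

The observed yield is Y_obs = Y/(1 + k_d·θ_c) = 0.392 / (1 + 0.0701 × 19.1) = 0.392 / 2.339 = 0.1676 g VSS per g bCOD removed.
Mass of bCOD removed per day: Q(S₀ − S) = 403 × 1687 g/m³ = 679.8 kg/d.
Net sludge production P_X = 0.1676 × 679.8 = 113.9 kg VSS/d.
R_O = Q·(S₀ − S) − 1.42·P_X = 679.8 − 1.42 × 113.9 = 518.0 kg O₂/d.

R_O ≈ 518 kg O₂/d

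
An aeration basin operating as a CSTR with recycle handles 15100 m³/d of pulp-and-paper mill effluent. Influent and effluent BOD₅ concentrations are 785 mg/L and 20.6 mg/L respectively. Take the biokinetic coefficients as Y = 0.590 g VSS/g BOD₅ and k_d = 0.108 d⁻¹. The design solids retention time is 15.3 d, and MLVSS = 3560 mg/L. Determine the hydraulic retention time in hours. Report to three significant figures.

τ ≈ 17.5 h

Rearranging the biomass balance for a CMAS with decay, V = Y·Q·ΔS·θ_c / [X·(1+k_d θ_c)] = 0.590 × 15100 × (785 − 20.6) × 15.3 / [3560 × (1 + 0.108 × 15.3)] = 1.04×10^8 / 9443 = 11034 m³.
HRT = V/Q = 11034 m³ / 15100 m³·d⁻¹ = 0.7308 d × 24 = 17.54 h.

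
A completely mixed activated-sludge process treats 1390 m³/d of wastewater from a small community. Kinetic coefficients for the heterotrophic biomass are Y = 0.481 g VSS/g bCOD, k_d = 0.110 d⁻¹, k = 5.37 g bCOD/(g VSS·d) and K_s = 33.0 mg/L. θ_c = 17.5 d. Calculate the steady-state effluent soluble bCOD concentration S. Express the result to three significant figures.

For a completely mixed reactor with recycle the Lawrence–McCarty relation gives S = K_s·(1 + k_d·θ_c) / [θ_c·(Y·k − k_d) − 1] = 33.0 × (1 + 0.110 × 17.5) / [17.5 × (0.481 × 5.37 − 0.110) − 1] = 96.52 / 42.28 = 2.283 mg/L.

S ≈ 2.28 mg/L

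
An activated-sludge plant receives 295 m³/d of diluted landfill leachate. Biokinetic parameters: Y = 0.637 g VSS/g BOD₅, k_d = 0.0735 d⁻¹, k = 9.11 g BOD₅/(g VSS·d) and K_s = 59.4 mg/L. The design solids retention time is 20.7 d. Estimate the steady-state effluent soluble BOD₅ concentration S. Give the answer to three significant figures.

S ≈ 1.27 mg/L

For a completely mixed reactor with recycle the Lawrence–McCarty relation gives S = K_s·(1 + k_d·θ_c) / [θ_c·(Y·k − k_d) − 1] = 59.4 × (1 + 0.0735 × 20.7) / [20.7 × (0.637 × 9.11 − 0.0735) − 1] = 149.8 / 117.6 = 1.274 mg/L.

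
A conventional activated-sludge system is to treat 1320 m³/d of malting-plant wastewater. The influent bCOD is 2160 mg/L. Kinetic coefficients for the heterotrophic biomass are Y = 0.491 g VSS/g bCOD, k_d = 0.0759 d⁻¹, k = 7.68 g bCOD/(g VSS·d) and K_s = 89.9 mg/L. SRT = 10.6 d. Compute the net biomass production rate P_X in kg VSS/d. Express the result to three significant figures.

Effluent substrate depends only on kinetics and SRT: S = K_s(1 + k_d θ_c) / [θ_c(Yk − k_d) − 1] = 89.9 × (1 + 0.0759 × 10.6) / [10.6 × (0.491 × 7.68 − 0.0759) − 1] = 162.2 / 38.17 = 4.251 mg/L.
Correct the yield for decay: Y_obs = Y/(1 + k_d θ_c) = 0.491 / (1 + 0.0759 × 10.6) = 0.491 / 1.805 = 0.2721.
Substrate removed = Q·(S₀ − S) = 1320 m³/d × (2160 − 4.25) g/m³ = 2.85×10^6 g/d = 2846 kg/d.
Net biomass production P_X = Y_obs × Q·(S₀ − S) = 0.2721 × 2846 = 774.3 kg VSS/d.

P_X ≈ 774 kg VSS/d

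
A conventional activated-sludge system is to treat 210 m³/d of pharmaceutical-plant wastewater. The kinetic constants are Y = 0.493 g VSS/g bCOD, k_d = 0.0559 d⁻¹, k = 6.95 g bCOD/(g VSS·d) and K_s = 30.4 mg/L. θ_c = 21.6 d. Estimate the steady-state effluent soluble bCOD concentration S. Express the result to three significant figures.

S ≈ 0.935 mg/L

Effluent substrate depends only on kinetics and SRT: S = K_s(1 + k_d θ_c) / [θ_c(Yk − k_d) − 1] = 30.4 × (1 + 0.0559 × 21.6) / [21.6 × (0.493 × 6.95 − 0.0559) − 1] = 67.11 / 71.80 = 0.9346 mg/L.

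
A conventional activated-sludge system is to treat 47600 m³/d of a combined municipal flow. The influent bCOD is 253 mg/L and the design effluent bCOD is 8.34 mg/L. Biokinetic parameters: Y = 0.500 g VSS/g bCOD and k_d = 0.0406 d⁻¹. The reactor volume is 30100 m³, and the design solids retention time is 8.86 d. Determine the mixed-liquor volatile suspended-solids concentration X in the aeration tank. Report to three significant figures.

Solving the biomass balance for X: X = Y Q (S₀−S) θ_c / [V (1+k_d θ_c)] = 0.500 × 47600 × (253 − 8.34) × 8.86 / [30100 × (1 + 0.0406 × 8.86)] = 1261 mg/L.

X ≈ 1260 mg/L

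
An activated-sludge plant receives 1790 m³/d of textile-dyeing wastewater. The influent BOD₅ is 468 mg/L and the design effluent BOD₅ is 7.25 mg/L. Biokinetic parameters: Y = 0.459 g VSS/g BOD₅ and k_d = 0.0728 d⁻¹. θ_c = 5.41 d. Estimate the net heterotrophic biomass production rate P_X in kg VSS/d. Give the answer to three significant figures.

P_X ≈ 272 kg VSS/d

The observed yield is Y_obs = Y/(1 + k_d·θ_c) = 0.459 / (1 + 0.0728 × 5.41) = 0.459 / 1.394 = 0.3293 g VSS per g BOD₅ removed.
Q·(S₀ − S) = 1790 × (468 − 7.25) × 10⁻³ = 824.7 kg/d removed.
Net biomass production P_X = Y_obs × Q·(S₀ − S) = 0.3293 × 824.7 = 271.6 kg VSS/d.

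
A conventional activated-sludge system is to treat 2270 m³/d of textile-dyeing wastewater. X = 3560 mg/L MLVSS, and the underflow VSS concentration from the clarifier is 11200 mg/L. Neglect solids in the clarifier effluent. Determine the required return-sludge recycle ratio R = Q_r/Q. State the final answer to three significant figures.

R ≈ 0.466

R = Q_r/Q = X/(X_r − X) = 3560 / (11200 − 3560) = 0.4660.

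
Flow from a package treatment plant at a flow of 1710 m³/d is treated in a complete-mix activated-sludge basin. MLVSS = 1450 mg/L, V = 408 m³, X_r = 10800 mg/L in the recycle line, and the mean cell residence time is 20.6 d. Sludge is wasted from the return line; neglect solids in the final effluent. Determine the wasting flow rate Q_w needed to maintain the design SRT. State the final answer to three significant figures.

Q_w = (V·X)/(θ_c X_r) = 408.0 × 1450 / (20.6 × 10800) = 2.659 m³/d.

Q_w ≈ 2.66 m³/d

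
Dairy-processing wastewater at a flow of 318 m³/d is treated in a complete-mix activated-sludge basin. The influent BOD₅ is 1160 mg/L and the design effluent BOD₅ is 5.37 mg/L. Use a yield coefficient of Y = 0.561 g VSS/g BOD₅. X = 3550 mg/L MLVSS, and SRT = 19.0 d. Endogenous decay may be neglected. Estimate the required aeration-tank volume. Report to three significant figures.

V ≈ 1100 m³

V·X = Y·Q·ΔS·θ_c gives V = 0.561 × 318 × (1160 − 5.37) × 19.0 / 3550 = 1102 m³.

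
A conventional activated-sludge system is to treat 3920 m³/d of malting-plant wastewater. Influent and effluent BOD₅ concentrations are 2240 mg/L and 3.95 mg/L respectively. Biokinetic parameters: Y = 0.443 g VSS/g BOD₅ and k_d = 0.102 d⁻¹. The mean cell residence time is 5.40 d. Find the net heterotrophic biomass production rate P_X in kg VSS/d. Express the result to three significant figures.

P_X ≈ 2500 kg VSS/d

Correct the yield for decay: Y_obs = Y/(1 + k_d θ_c) = 0.443 / (1 + 0.102 × 5.40) = 0.443 / 1.551 = 0.2857.
ΔS = 2240 − 3.95 = 2236 mg/L, so the substrate removal rate is 3920 × 2236/1000 = 8765 kg BOD₅/d.
Net biomass production P_X = Y_obs × Q·(S₀ − S) = 0.2857 × 8765 = 2504 kg VSS/d.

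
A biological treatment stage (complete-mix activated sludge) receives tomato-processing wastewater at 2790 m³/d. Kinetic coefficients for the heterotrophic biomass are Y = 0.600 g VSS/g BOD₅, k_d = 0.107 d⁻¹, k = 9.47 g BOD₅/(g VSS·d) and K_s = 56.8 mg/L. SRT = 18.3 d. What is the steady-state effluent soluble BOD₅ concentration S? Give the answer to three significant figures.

S ≈ 1.66 mg/L

For a completely mixed reactor with recycle the Lawrence–McCarty relation gives S = K_s·(1 + k_d·θ_c) / [θ_c·(Y·k − k_d) − 1] = 56.8 × (1 + 0.107 × 18.3) / [18.3 × (0.600 × 9.47 − 0.107) − 1] = 168.0 / 101.0 = 1.663 mg/L.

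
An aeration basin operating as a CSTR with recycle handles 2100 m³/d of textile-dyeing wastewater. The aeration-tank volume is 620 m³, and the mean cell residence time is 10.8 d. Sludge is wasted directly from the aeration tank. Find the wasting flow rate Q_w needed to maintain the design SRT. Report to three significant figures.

Q_w ≈ 57.4 m³/d

For wasting at MLVSS concentration, Q_w = V/θ_c = 620.0/10.8 = 57.41 m³/d.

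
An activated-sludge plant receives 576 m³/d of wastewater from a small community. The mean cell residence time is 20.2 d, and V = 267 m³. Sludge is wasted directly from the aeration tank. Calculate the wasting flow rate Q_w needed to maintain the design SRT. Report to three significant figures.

Wasting from the aeration tank: Q_w = V / θ_c = 267.0 / 20.2 = 13.22 m³/d.

Q_w ≈ 13.2 m³/d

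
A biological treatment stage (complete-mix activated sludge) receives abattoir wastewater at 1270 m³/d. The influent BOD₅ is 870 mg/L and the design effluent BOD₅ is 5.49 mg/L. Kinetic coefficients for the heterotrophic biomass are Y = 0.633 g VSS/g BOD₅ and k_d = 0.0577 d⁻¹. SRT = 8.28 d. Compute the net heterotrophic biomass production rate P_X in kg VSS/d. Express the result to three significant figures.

Correct the yield for decay: Y_obs = Y/(1 + k_d θ_c) = 0.633 / (1 + 0.0577 × 8.28) = 0.633 / 1.478 = 0.4284.
Substrate removed = Q·(S₀ − S) = 1270 m³/d × (870 − 5.49) g/m³ = 1.1×10^6 g/d = 1098 kg/d.
So the net sludge growth is P_X = 0.4284 × 1098 = 470.3 kg VSS/d.

P_X ≈ 470 kg VSS/d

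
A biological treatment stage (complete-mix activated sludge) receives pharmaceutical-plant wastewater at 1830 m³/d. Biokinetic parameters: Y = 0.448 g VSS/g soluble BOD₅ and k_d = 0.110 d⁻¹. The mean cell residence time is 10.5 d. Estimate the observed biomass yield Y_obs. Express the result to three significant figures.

Y_obs ≈ 0.208 g VSS/g soluble BOD₅

Correct the yield for decay: Y_obs = Y/(1 + k_d θ_c) = 0.448 / (1 + 0.110 × 10.5) = 0.448 / 2.155 = 0.2079.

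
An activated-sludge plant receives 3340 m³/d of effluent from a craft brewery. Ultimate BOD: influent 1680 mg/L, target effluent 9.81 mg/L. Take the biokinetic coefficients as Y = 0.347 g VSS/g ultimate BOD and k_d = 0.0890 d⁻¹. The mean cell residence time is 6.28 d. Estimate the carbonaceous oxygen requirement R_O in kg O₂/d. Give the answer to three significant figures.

Correct the yield for decay: Y_obs = Y/(1 + k_d θ_c) = 0.347 / (1 + 0.0890 × 6.28) = 0.347 / 1.559 = 0.2226.
Mass of ultimate BOD removed per day: Q(S₀ − S) = 3340 × 1670 g/m³ = 5578 kg/d.
P_X = Y_obs·Q·(S₀ − S) = 0.2226 × 5578 = 1242 kg VSS/d.
Carbonaceous O₂ demand = substrate oxidised − cell-mass equivalent = 5578 − 1.42 × 1242 = 3815 kg O₂/d.

R_O ≈ 3820 kg O₂/d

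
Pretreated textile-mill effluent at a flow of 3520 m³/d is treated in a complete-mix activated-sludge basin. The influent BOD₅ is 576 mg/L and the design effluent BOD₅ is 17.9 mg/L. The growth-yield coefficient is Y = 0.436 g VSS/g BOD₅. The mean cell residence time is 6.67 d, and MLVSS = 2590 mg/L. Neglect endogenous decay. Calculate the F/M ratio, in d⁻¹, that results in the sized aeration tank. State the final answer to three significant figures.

F/M ≈ 0.355 d⁻¹

Biomass mass balance (decay neglected): V·X = Y·Q·(S₀ − S)·θ_c, so V = 0.436 × 3520 × (576 − 17.9) × 6.67 / 2590 = 2206 m³.
F/M = Q·S₀ / (V·X) = 3520 × 576 / (2206 × 2590) = 0.3549 g BOD₅·(g VSS·d)⁻¹.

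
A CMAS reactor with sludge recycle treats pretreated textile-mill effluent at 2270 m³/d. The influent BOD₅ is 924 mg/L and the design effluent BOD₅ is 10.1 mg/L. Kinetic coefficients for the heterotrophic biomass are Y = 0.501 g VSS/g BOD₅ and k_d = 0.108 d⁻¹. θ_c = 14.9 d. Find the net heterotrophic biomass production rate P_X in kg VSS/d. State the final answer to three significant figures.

Observed yield with endogenous decay: Y_obs = Y / (1 + k_d·θ_c) = 0.501 / (1 + 0.108 × 14.9) = 0.501 / 2.609 = 0.1920 g VSS/g BOD₅.
ΔS = 924 − 10.1 = 913.9 mg/L, so the substrate removal rate is 2270 × 913.9/1000 = 2075 kg BOD₅/d.
P_X = Y_obs · Q(S₀ − S) = 0.1920 × 2075 = 398.3 kg VSS/d.

P_X ≈ 398 kg VSS/d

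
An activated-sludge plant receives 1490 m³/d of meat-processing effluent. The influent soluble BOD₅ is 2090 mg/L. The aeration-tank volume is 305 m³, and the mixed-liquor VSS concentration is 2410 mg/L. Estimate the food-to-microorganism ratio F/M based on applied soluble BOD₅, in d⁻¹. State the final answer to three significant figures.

F/M ≈ 4.24 d⁻¹

Food-to-microorganism ratio F/M = Q S₀ / (V X) = 1490 × 2090 / (305.0 × 2410) = 4.237 d⁻¹.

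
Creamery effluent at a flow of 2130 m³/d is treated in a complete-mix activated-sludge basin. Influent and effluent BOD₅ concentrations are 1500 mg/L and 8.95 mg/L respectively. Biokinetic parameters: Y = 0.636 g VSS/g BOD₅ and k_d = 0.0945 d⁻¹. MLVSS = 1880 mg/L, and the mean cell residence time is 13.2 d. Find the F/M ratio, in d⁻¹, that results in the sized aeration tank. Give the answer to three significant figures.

F/M ≈ 0.269 d⁻¹

Rearranging the biomass balance for a CMAS with decay, V = Y·Q·ΔS·θ_c / [X·(1+k_d θ_c)] = 0.636 × 2130 × (1500 − 8.95) × 13.2 / [1880 × (1 + 0.0945 × 13.2)] = 2.67×10^7 / 4225 = 6311 m³.
Food-to-microorganism ratio F/M = Q S₀ / (V X) = 2130 × 1500 / (6311 × 1880) = 0.2693 d⁻¹.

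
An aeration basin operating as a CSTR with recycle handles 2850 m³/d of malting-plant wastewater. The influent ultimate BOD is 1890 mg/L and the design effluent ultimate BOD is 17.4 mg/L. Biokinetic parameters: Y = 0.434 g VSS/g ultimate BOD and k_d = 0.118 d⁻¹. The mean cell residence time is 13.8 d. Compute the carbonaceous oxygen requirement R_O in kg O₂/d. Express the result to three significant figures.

R_O ≈ 4090 kg O₂/d

The observed yield is Y_obs = Y/(1 + k_d·θ_c) = 0.434 / (1 + 0.118 × 13.8) = 0.434 / 2.628 = 0.1651 g VSS per g ultimate BOD removed.
Mass of ultimate BOD removed per day: Q(S₀ − S) = 2850 × 1873 g/m³ = 5337 kg/d.
Biomass synthesised: P_X = Y_obs × 5337 = 881.2 kg VSS/d.
R_O = Q·ΔS − 1.42 P_X = 5337 − 1251 = 4086 kg O₂/d.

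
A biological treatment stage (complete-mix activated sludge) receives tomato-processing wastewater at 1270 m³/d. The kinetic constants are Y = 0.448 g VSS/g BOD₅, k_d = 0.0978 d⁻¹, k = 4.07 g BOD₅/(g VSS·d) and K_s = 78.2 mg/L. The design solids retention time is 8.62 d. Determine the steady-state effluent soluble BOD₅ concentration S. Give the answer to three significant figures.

S ≈ 10.4 mg/L

Effluent substrate depends only on kinetics and SRT: S = K_s(1 + k_d θ_c) / [θ_c(Yk − k_d) − 1] = 78.2 × (1 + 0.0978 × 8.62) / [8.62 × (0.448 × 4.07 − 0.0978) − 1] = 144.1 / 13.87 = 10.39 mg/L.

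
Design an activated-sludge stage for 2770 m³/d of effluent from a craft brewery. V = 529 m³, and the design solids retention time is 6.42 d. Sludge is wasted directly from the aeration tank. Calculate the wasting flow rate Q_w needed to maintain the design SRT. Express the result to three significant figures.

With mixed-liquor wasting, θ_c = V/Q_w, so Q_w = V/θ_c = 529.0/6.42 = 82.40 m³/d.

Q_w ≈ 82.4 m³/d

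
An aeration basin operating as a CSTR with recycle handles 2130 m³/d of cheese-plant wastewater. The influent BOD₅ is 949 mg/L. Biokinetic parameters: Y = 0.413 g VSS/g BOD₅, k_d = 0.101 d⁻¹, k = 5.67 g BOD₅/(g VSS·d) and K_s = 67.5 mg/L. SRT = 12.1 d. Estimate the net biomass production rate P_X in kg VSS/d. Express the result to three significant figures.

Effluent substrate depends only on kinetics and SRT: S = K_s(1 + k_d θ_c) / [θ_c(Yk − k_d) − 1] = 67.5 × (1 + 0.101 × 12.1) / [12.1 × (0.413 × 5.67 − 0.101) − 1] = 150.0 / 26.11 = 5.744 mg/L.
Observed yield with endogenous decay: Y_obs = Y / (1 + k_d·θ_c) = 0.413 / (1 + 0.101 × 12.1) = 0.413 / 2.222 = 0.1859 g VSS/g BOD₅.
ΔS = 949 − 5.74 = 943.3 mg/L, so the substrate removal rate is 2130 × 943.3/1000 = 2009 kg BOD₅/d.
Biomass produced: P_X = Y_obs·Q·ΔS = 0.1859 × 2009 ≈ 373.4 kg VSS/d.

P_X ≈ 373 kg VSS/d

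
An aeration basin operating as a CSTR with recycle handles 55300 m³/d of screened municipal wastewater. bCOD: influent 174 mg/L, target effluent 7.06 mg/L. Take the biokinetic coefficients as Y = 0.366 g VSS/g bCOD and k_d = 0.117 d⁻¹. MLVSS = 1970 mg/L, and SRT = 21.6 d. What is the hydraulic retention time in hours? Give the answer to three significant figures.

Steady-state biomass mass balance: V·X·(1 + k_d·θ_c) = Y·Q·(S₀ − S)·θ_c, so V = 0.366 × 55300 × (174 − 7.06) × 21.6 / [1970 × (1 + 0.117 × 21.6)] = 7.3×10^7 / 6949 = 10503 m³.
τ = V/Q = 10503/55300 = 0.1899 d, or 4.558 h.

τ ≈ 4.56 h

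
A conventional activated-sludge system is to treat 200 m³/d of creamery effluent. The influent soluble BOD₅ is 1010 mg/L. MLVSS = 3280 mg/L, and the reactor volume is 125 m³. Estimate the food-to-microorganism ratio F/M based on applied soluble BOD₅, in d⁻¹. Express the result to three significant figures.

F/M = Q·S₀ / (V·X) = 200 × 1010 / (125.0 × 3280) = 0.4927 g soluble BOD₅·(g VSS·d)⁻¹.

F/M ≈ 0.493 d⁻¹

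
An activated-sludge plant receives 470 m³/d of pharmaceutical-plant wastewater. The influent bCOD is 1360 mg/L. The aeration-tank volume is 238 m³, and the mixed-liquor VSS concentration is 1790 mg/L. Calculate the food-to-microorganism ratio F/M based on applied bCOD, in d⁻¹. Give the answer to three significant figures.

F/M = applied load / biomass = Q·S₀/(V·X) = 470 × 1360 / (238.0 × 1790) = 1.500 d⁻¹.

F/M ≈ 1.50 d⁻¹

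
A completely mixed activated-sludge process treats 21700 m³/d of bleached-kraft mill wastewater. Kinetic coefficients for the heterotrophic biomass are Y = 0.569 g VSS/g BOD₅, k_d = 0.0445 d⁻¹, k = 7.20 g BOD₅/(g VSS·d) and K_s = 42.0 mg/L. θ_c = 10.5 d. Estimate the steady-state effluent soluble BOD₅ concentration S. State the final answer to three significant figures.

For a completely mixed reactor with recycle the Lawrence–McCarty relation gives S = K_s·(1 + k_d·θ_c) / [θ_c·(Y·k − k_d) − 1] = 42.0 × (1 + 0.0445 × 10.5) / [10.5 × (0.569 × 7.20 − 0.0445) − 1] = 61.62 / 41.55 = 1.483 mg/L.

S ≈ 1.48 mg/L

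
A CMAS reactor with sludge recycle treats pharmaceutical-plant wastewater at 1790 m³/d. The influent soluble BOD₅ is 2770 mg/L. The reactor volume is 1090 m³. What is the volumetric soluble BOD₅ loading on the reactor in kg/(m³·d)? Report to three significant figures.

L_v = Q S₀ / V = 1790 × 2770 × 10⁻³ / 1090 = 4.549 kg/(m³·d).

L_v ≈ 4.55 kg soluble BOD₅/(m³·d)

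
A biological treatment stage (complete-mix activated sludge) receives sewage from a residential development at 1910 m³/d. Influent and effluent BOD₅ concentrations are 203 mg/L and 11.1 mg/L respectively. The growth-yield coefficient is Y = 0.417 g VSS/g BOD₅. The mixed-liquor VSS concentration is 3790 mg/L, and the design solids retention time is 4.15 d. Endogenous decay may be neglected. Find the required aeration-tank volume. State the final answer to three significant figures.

With k_d = 0 the design equation reduces to V = Y Q (S₀−S) θ_c / X = 0.417 × 1910 × (203 − 11.1) × 4.15 / 3790 = 167.4 m³.

V ≈ 167 m³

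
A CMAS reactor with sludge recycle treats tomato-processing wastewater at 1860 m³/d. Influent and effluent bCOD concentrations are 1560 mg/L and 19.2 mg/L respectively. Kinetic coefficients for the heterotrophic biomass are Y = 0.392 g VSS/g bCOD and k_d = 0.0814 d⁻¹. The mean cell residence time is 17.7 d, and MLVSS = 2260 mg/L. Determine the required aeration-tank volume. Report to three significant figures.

From the SRT design equation V = Y Q (S₀−S) θ_c / [X (1 + k_d θ_c)] = 0.392 × 1860 × (1560 − 19.2) × 17.7 / [2260 × (1 + 0.0814 × 17.7)] = 1.99×10^7 / 5516 = 3605 m³.

V ≈ 3600 m³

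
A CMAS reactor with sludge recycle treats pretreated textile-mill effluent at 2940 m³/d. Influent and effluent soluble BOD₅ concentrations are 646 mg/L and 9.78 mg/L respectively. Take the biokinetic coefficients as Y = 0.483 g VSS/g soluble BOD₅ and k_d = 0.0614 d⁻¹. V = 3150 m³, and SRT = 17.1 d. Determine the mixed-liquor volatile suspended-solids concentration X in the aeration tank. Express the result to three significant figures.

X ≈ 2390 mg/L

From V·X·(1 + k_d·θ_c) = Y·Q·(S₀ − S)·θ_c: X = 0.483 × 2940 × (646 − 9.78) × 17.1 / [3150 × (1 + 0.0614 × 17.1)] = 2392 mg/L.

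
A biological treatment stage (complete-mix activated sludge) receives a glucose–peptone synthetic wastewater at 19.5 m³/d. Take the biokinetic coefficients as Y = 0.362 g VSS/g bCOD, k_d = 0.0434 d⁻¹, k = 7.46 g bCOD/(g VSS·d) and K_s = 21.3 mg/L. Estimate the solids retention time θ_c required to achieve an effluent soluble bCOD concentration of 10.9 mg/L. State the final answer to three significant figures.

From 1/θ_c = Y·k·S/(K_s + S) − k_d: Y·k·S/(K_s+S) = 0.362 × 7.46 × 10.9 / (21.3 + 10.9) = 0.9142 d⁻¹.
θ_c = 1/(μ − k_d) = 1/(0.9142 − 0.0434) = 1/0.8708 = 1.148 d.

θ_c ≈ 1.15 d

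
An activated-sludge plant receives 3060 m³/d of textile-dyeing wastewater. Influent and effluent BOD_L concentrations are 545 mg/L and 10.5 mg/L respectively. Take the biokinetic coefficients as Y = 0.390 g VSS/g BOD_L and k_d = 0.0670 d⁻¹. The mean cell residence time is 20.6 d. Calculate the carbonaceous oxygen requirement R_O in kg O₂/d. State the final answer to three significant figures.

Y_obs = Y / (1 + k_d θ_c) = 0.390 / (1 + 0.0670 × 20.6) = 0.390 / 2.380 = 0.1639.
Mass of BOD_L removed per day: Q(S₀ − S) = 3060 × 534.5 g/m³ = 1636 kg/d.
P_X = Y_obs·Q·(S₀ − S) = 0.1639 × 1636 = 268.0 kg VSS/d.
Carbonaceous O₂ demand = substrate oxidised − cell-mass equivalent = 1636 − 1.42 × 268.0 = 1255 kg O₂/d.

R_O ≈ 1260 kg O₂/d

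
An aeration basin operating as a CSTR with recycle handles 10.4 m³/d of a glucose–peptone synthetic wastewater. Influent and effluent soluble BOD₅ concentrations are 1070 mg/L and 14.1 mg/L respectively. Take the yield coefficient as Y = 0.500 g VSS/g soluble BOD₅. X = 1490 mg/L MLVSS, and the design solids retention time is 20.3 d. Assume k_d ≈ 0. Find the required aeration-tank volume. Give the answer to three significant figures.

V·X = Y·Q·ΔS·θ_c gives V = 0.500 × 10.4 × (1070 − 14.1) × 20.3 / 1490 = 74.81 m³.

V ≈ 74.8 m³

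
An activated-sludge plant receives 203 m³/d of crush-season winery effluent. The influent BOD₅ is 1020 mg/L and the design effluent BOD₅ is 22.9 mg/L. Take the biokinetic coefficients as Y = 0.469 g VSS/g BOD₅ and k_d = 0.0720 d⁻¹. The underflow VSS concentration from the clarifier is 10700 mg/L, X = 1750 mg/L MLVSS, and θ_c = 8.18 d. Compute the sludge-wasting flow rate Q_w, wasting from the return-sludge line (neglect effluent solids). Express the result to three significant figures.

Q_w ≈ 5.58 m³/d

From the SRT design equation V = Y Q (S₀−S) θ_c / [X (1 + k_d θ_c)] = 0.469 × 203 × (1020 − 22.9) × 8.18 / [1750 × (1 + 0.0720 × 8.18)] = 7.77×10^5 / 2781 = 279.3 m³.
θ_c = V·X/(Q_w·X_r) when wasting from the recycle, so Q_w = V·X/(θ_c·X_r) = 279.3 × 1750 / (8.18 × 10700) = 5.584 m³/d.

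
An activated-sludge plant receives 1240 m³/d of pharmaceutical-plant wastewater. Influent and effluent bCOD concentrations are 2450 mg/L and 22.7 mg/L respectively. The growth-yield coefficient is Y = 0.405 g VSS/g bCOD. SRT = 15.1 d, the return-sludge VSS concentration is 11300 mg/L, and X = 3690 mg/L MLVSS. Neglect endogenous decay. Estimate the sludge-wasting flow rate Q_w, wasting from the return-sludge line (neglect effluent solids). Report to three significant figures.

With k_d = 0 the design equation reduces to V = Y Q (S₀−S) θ_c / X = 0.405 × 1240 × (2450 − 22.7) × 15.1 / 3690 = 4988 m³.
θ_c = V·X/(Q_w·X_r) when wasting from the recycle, so Q_w = V·X/(θ_c·X_r) = 4988 × 3690 / (15.1 × 11300) = 107.9 m³/d.

Q_w ≈ 108 m³/d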